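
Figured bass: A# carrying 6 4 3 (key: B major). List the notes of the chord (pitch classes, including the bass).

A#, C#, D#, F#

A third above A# in this key is C#.
A fourth above A# in this key is D#.
A sixth above A# in this key is F#.
Together with the bass A#, this spells D# minor seventh in second inversion.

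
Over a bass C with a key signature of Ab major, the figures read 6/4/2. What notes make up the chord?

C, Db, F, Ab

A second above C in this key is Db.
A fourth above C in this key is F.
A sixth above C in this key is Ab.
Together with the bass C, this spells Db major seventh in third inversion.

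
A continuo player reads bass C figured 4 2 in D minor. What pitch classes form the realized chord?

The written figures 4 2 are shorthand for 6/4/2: the 6 is implied.
A second above C in this key is D.
A fourth above C in this key is F.
A sixth above C in this key is A.
Together with the bass C, this spells D minor seventh in third inversion.

C, D, F, A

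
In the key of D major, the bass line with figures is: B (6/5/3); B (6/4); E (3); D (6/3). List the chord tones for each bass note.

B (6/5/3): B, D, F#, G.
B (6/4): B, E, G.
E (5/3): E, G, B.
D (6/3): D, F#, B.

B, D, F#, G | B, E, G | E, G, B | D, F#, B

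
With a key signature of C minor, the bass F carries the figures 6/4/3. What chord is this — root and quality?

The figures 6/4/3 indicate a seventh chord in second inversion.
In second inversion the root lies a fourth above the bass: a fourth above F in C minor is Bb.
The chord tones are F, Ab, Bb, D, giving Bb dominant seventh.

Bb dominant seventh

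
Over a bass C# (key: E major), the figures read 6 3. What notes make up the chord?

A third above C# in this key is E.
A sixth above C# in this key is A.
Together with the bass C#, this spells A major in first inversion.

C#, E, A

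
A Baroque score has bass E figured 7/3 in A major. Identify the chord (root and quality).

E dominant seventh

The figures 7/3 indicate a seventh chord in root position.
In root position the bass is the root, so the root is E.
The chord tones are E, G#, B, D, giving E dominant seventh.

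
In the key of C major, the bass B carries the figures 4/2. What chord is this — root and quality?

C major seventh

The figures 4/2 indicate a seventh chord in third inversion.
In third inversion the root lies a second above the bass: a second above B in C major is C.
The chord tones are B, C, E, G, giving C major seventh.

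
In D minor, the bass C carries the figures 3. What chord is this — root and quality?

The figures 3 indicate a triad in root position.
In root position the bass is the root, so the root is C.
The chord tones are C, E, G, giving C major.

C major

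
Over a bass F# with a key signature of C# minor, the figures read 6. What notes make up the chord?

F#, A, D#

The written figures 6 are shorthand for 6/3: the 3 is implied.
A third above F# in this key is A.
A sixth above F# in this key is D#.
Together with the bass F#, this spells D# diminished in first inversion.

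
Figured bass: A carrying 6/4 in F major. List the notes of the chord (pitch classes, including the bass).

A, D, F

A fourth above A in this key is D.
A sixth above A in this key is F.
Together with the bass A, this spells D minor in second inversion.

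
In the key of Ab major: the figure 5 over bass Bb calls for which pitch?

Counting 4 letter steps above Bb lands on F; in Ab major, that letter is F.

F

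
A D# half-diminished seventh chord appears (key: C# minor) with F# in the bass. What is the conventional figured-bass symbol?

F# is the third of D# half-diminished seventh, so the chord is in first inversion.
A seventh chord in first inversion is figured 6/5/3, conventionally abbreviated 6/5.

6/5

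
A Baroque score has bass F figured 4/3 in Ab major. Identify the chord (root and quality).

Bb minor seventh

The figures 4/3 indicate a seventh chord in second inversion.
In second inversion the root lies a fourth above the bass: a fourth above F in Ab major is Bb.
The chord tones are F, Ab, Bb, Db, giving Bb minor seventh.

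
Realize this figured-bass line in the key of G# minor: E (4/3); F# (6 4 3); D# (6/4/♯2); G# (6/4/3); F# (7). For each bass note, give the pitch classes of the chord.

E (6/4/3): E, G#, A#, C#.
F# (6/4/3): F#, A#, B, D#.
D# (6/4/#2): D#, E#, G#, B.
G# (6/4/3): G#, B, C#, E.
F# (7/5/3): F#, A#, C#, E.

E, G#, A#, C# | F#, A#, B, D# | D#, E#, G#, B | G#, B, C#, E | F#, A#, C#, E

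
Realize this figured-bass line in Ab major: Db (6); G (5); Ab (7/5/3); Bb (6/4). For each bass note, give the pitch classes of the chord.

Db, F, Bb | G, Bb, Db | Ab, C, Eb, G | Bb, Eb, G

Db (6/3): Db, F, Bb.
G (5/3): G, Bb, Db.
Ab (7/5/3): Ab, C, Eb, G.
Bb (6/4): Bb, Eb, G.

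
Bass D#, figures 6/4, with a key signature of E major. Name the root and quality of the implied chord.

G# minor

The figures 6/4 indicate a triad in second inversion.
In second inversion the root lies a fourth above the bass: a fourth above D# in E major is G#.
The chord tones are D#, G#, B, giving G# minor.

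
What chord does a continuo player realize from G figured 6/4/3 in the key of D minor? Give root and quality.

C dominant seventh

The figures 6/4/3 indicate a seventh chord in second inversion.
In second inversion the root lies a fourth above the bass: a fourth above G in D minor is C.
The chord tones are G, Bb, C, E, giving C dominant seventh.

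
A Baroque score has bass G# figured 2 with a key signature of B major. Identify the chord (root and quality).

A# half-diminished seventh

The figures 2 indicate a seventh chord in third inversion.
In third inversion the root lies a second above the bass: a second above G# in B major is A#.
The chord tones are G#, A#, C#, E, giving A# half-diminished seventh.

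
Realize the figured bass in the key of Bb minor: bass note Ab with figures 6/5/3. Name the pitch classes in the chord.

A third above Ab in this key is C.
A fifth above Ab in this key is Eb.
A sixth above Ab in this key is F.
Together with the bass Ab, this spells F minor seventh in first inversion.

Ab, C, Eb, F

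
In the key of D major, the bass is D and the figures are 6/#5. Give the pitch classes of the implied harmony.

The written figures 6/#5 are shorthand for 6/5/3: the 3 is implied.
A third above D in this key is F#.
A fifth above D in this key is A, raised to A# by the sharp.
A sixth above D in this key is B.
Together with the bass D, this spells B minor-major seventh in first inversion.

D, F#, A#, B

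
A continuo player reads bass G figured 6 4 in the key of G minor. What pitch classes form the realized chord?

A fourth above G in this key is C.
A sixth above G in this key is Eb.
Together with the bass G, this spells C minor in second inversion.

G, C, Eb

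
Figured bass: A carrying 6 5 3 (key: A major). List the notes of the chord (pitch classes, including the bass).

A third above A in this key is C#.
A fifth above A in this key is E.
A sixth above A in this key is F#.
Together with the bass A, this spells F# minor seventh in first inversion.

A, C#, E, F#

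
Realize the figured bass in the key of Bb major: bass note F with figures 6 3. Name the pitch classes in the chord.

F, A, D

A third above F in this key is A.
A sixth above F in this key is D.
Together with the bass F, this spells D minor in first inversion.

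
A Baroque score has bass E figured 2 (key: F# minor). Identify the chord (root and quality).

The figures 2 indicate a seventh chord in third inversion.
In third inversion the root lies a second above the bass: a second above E in F# minor is F#.
The chord tones are E, F#, A, C#, giving F# minor seventh.

F# minor seventh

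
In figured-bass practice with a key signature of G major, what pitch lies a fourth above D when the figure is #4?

Counting 3 letter steps above D lands on G; in G major, that letter is G.
The #4 figure raises it a semitone, giving G#.

G#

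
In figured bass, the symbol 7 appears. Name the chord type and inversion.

seventh chord, root position

7 is shorthand for 7/5/3.
Intervals of 7/5/3 above the bass form a seventh chord; the bass is the root, so this is root position.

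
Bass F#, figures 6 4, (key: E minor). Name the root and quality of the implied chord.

The figures 6 4 indicate a triad in second inversion.
In second inversion the root lies a fourth above the bass: a fourth above F# in E minor is B.
The chord tones are F#, B, D, giving B minor.

B minor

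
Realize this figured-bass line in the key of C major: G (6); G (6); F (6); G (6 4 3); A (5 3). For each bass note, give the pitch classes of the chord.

G, B, E | G, B, E | F, A, D | G, B, C, E | A, C, E

G (6/3): G, B, E.
G (6/3): G, B, E.
F (6/3): F, A, D.
G (6/4/3): G, B, C, E.
A (5/3): A, C, E.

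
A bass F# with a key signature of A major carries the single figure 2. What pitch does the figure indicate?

G#

Counting 1 letter step above F# lands on G; in A major, that letter is G#.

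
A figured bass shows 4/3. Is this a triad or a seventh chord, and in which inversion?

seventh chord, second inversion

4/3 is shorthand for 6/4/3.
Intervals of 6/4/3 above the bass form a seventh chord; the bass is the fifth, so this is second inversion.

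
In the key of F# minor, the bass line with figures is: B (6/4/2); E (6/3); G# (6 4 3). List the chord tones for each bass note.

B, C#, E, G# | E, G#, C# | G#, B, C#, E

B (6/4/2): B, C#, E, G#.
E (6/3): E, G#, C#.
G# (6/4/3): G#, B, C#, E.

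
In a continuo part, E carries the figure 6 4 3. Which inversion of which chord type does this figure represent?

seventh chord, second inversion

Intervals of 6/4/3 above the bass form a seventh chord; the bass is the fifth, so this is second inversion.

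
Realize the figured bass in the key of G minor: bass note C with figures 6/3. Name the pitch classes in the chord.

C, Eb, A

A third above C in this key is Eb.
A sixth above C in this key is A.
Together with the bass C, this spells A diminished in first inversion.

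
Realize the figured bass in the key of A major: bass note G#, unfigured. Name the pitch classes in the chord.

G#, B, D

An unfigured bass implies 5/3.
A third above G# in this key is B.
A fifth above G# in this key is D.
Together with the bass G#, this spells G# diminished in root position.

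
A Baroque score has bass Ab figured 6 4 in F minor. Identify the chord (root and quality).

The figures 6 4 indicate a triad in second inversion.
In second inversion the root lies a fourth above the bass: a fourth above Ab in F minor is Db.
The chord tones are Ab, Db, F, giving Db major.

Db major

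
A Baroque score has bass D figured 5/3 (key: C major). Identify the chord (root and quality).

The figures 5/3 indicate a triad in root position.
In root position the bass is the root, so the root is D.
The chord tones are D, F, A, giving D minor.

D minor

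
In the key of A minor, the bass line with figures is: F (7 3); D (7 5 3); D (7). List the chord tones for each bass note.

F, A, C, E | D, F, A, C | D, F, A, C

F (7/5/3): F, A, C, E.
D (7/5/3): D, F, A, C.
D (7/5/3): D, F, A, C.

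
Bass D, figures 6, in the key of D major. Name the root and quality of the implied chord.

The figures 6 indicate a triad in first inversion.
In first inversion the root lies a sixth above the bass: a sixth above D in D major is B.
The chord tones are D, F#, B, giving B minor.

B minor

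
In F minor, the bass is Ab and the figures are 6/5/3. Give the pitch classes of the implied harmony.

Ab, C, Eb, F

A third above Ab in this key is C.
A fifth above Ab in this key is Eb.
A sixth above Ab in this key is F.
Together with the bass Ab, this spells F minor seventh in first inversion.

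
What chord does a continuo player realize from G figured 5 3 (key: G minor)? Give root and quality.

G minor

The figures 5 3 indicate a triad in root position.
In root position the bass is the root, so the root is G.
The chord tones are G, Bb, D, giving G minor.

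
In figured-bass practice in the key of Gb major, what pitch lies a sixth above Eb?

Counting 5 letter steps above Eb lands on C; in Gb major, that letter is Cb.

Cb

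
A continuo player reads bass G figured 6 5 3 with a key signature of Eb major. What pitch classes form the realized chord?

G, Bb, D, Eb

A third above G in this key is Bb.
A fifth above G in this key is D.
A sixth above G in this key is Eb.
Together with the bass G, this spells Eb major seventh in first inversion.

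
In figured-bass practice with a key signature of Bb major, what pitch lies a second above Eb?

Counting 1 letter step above Eb lands on F; in Bb major, that letter is F.

F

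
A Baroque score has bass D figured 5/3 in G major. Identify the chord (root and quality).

The figures 5/3 indicate a triad in root position.
In root position the bass is the root, so the root is D.
The chord tones are D, F#, A, giving D major.

D major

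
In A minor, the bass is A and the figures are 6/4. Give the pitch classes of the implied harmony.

A fourth above A in this key is D.
A sixth above A in this key is F.
Together with the bass A, this spells D minor in second inversion.

A, D, F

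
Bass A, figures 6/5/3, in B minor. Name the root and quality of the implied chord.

F# minor seventh

The figures 6/5/3 indicate a seventh chord in first inversion.
In first inversion the root lies a sixth above the bass: a sixth above A in B minor is F#.
The chord tones are A, C#, E, F#, giving F# minor seventh.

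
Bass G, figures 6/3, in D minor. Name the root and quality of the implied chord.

The figures 6/3 indicate a triad in first inversion.
In first inversion the root lies a sixth above the bass: a sixth above G in D minor is E.
The chord tones are G, Bb, E, giving E diminished.

E diminished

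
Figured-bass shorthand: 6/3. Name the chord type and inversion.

Intervals of 6/3 above the bass form a triad; the bass is the third, so this is first inversion.

triad, first inversion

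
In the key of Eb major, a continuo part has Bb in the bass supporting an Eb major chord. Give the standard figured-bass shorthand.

6/4

Bb is the fifth of Eb major, so the chord is in second inversion.
A triad in second inversion is figured 6/4, conventionally abbreviated 6/4.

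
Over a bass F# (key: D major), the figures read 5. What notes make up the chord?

F#, A, C#

The written figures 5 are shorthand for 5/3: the 3 is implied.
A third above F# in this key is A.
A fifth above F# in this key is C#.
Together with the bass F#, this spells F# minor in root position.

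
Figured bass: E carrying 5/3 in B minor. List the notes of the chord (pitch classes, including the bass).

A third above E in this key is G.
A fifth above E in this key is B.
Together with the bass E, this spells E minor in root position.

E, G, B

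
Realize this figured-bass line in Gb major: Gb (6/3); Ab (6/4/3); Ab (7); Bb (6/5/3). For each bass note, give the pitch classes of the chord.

Gb, Bb, Eb | Ab, Cb, Db, F | Ab, Cb, Eb, Gb | Bb, Db, F, Gb

Gb (6/3): Gb, Bb, Eb.
Ab (6/4/3): Ab, Cb, Db, F.
Ab (7/5/3): Ab, Cb, Eb, Gb.
Bb (6/5/3): Bb, Db, F, Gb.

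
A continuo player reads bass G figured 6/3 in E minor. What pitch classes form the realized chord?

A third above G in this key is B.
A sixth above G in this key is E.
Together with the bass G, this spells E minor in first inversion.

G, B, E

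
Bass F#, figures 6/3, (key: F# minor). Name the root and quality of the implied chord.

D major

The figures 6/3 indicate a triad in first inversion.
In first inversion the root lies a sixth above the bass: a sixth above F# in F# minor is D.
The chord tones are F#, A, D, giving D major.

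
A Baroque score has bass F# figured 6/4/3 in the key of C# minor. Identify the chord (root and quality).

B dominant seventh

The figures 6/4/3 indicate a seventh chord in second inversion.
In second inversion the root lies a fourth above the bass: a fourth above F# in C# minor is B.
The chord tones are F#, A, B, D#, giving B dominant seventh.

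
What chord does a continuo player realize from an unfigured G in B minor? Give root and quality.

An unfigured bass indicates a triad in root position.
In root position the bass is the root, so the root is G.
The chord tones are G, B, D, giving G major.

G major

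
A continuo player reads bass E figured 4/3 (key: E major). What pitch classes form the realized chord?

The written figures 4/3 are shorthand for 6/4/3: the 6 is implied.
A third above E in this key is G#.
A fourth above E in this key is A.
A sixth above E in this key is C#.
Together with the bass E, this spells A major seventh in second inversion.

E, G#, A, C#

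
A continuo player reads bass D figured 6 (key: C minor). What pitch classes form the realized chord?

The written figures 6 are shorthand for 6/3: the 3 is implied.
A third above D in this key is F.
A sixth above D in this key is Bb.
Together with the bass D, this spells Bb major in first inversion.

D, F, Bb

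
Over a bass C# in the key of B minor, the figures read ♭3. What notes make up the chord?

The written figures ♭3 are shorthand for 5/3: the 5 is implied.
A third above C# in this key is E, lowered to Eb by the flat.
A fifth above C# in this key is G.

C#, Eb, G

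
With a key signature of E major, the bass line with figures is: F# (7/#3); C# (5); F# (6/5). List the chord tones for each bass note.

F#, A#, C#, E | C#, E, G# | F#, A, C#, D#

F# (7/5/#3): F#, A#, C#, E.
C# (5/3): C#, E, G#.
F# (6/5/3): F#, A, C#, D#.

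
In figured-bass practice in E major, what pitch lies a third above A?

C#

Counting 2 letter steps above A lands on C; in E major, that letter is C#.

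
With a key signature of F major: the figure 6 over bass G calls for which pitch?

E

Counting 5 letter steps above G lands on E; in F major, that letter is E.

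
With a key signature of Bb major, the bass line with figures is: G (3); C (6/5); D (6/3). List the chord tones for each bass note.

G (5/3): G, Bb, D.
C (6/5/3): C, Eb, G, A.
D (6/3): D, F, Bb.

G, Bb, D | C, Eb, G, A | D, F, Bb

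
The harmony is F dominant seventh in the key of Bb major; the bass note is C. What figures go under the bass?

C is the fifth of F dominant seventh, so the chord is in second inversion.
A seventh chord in second inversion is figured 6/4/3, conventionally abbreviated 4/3.

4/3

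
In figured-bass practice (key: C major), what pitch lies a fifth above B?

F

Counting 4 letter steps above B lands on F; in C major, that letter is F.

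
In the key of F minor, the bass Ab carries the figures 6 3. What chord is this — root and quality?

The figures 6 3 indicate a triad in first inversion.
In first inversion the root lies a sixth above the bass: a sixth above Ab in F minor is F.
The chord tones are Ab, C, F, giving F minor.

F minor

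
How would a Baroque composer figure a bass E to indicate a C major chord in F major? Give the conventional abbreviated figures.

6

E is the third of C major, so the chord is in first inversion.
A triad in first inversion is figured 6/3, conventionally abbreviated 6.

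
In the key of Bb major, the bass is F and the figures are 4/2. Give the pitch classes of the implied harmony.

The written figures 4/2 are shorthand for 6/4/2: the 6 is implied.
A second above F in this key is G.
A fourth above F in this key is Bb.
A sixth above F in this key is D.
Together with the bass F, this spells G minor seventh in third inversion.

F, G, Bb, D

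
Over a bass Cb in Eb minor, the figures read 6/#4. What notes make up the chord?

Cb, F#, Ab

A fourth above Cb in this key is F, raised to F# by the sharp.
A sixth above Cb in this key is Ab.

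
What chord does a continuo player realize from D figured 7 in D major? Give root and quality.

D major seventh

The figures 7 indicate a seventh chord in root position.
In root position the bass is the root, so the root is D.
The chord tones are D, F#, A, C#, giving D major seventh.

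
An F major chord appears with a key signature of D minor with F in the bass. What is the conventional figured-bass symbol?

no figures

F is the root of F major, so the chord is in root position.
A triad in root position is figured 5/3, conventionally abbreviated (no figures — root-position triad).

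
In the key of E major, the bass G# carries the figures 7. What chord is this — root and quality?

G# minor seventh

The figures 7 indicate a seventh chord in root position.
In root position the bass is the root, so the root is G#.
The chord tones are G#, B, D#, F#, giving G# minor seventh.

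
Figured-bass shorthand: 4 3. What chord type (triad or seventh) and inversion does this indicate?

4 3 is shorthand for 6/4/3.
Intervals of 6/4/3 above the bass form a seventh chord; the bass is the fifth, so this is second inversion.

seventh chord, second inversion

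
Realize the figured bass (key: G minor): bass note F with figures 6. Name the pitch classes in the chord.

The written figures 6 are shorthand for 6/3: the 3 is implied.
A third above F in this key is A.
A sixth above F in this key is D.
Together with the bass F, this spells D minor in first inversion.

F, A, D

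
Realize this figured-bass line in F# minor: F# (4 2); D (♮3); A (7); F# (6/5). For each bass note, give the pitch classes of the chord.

F# (6/4/2): F#, G#, B, D.
D (5/♮3): D, F, A.
A (7/5/3): A, C#, E, G#.
F# (6/5/3): F#, A, C#, D.

F#, G#, B, D | D, F, A | A, C#, E, G# | F#, A, C#, D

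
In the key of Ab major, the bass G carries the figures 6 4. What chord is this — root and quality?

C minor

The figures 6 4 indicate a triad in second inversion.
In second inversion the root lies a fourth above the bass: a fourth above G in Ab major is C.
The chord tones are G, C, Eb, giving C minor.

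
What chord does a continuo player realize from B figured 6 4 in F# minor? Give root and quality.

E major

The figures 6 4 indicate a triad in second inversion.
In second inversion the root lies a fourth above the bass: a fourth above B in F# minor is E.
The chord tones are B, E, G#, giving E major.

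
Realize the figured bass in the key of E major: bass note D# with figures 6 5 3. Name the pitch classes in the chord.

D#, F#, A, B

A third above D# in this key is F#.
A fifth above D# in this key is A.
A sixth above D# in this key is B.
Together with the bass D#, this spells B dominant seventh in first inversion.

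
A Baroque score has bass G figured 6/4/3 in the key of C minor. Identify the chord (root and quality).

C minor seventh

The figures 6/4/3 indicate a seventh chord in second inversion.
In second inversion the root lies a fourth above the bass: a fourth above G in C minor is C.
The chord tones are G, Bb, C, Eb, giving C minor seventh.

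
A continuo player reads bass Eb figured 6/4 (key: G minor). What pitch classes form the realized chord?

Eb, A, C

A fourth above Eb in this key is A.
A sixth above Eb in this key is C.
Together with the bass Eb, this spells A diminished in second inversion.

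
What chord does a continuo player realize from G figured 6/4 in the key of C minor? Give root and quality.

The figures 6/4 indicate a triad in second inversion.
In second inversion the root lies a fourth above the bass: a fourth above G in C minor is C.
The chord tones are G, C, Eb, giving C minor.

C minor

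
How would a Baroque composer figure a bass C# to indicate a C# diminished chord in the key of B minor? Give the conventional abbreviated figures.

no figures

C# is the root of C# diminished, so the chord is in root position.
A triad in root position is figured 5/3, conventionally abbreviated (no figures — root-position triad).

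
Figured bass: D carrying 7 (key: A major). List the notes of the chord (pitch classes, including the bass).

The written figures 7 are shorthand for 7/5/3: the 5/3 are implied.
A third above D in this key is F#.
A fifth above D in this key is A.
A seventh above D in this key is C#.
Together with the bass D, this spells D major seventh in root position.

D, F#, A, C#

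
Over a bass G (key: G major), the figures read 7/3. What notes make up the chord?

G, B, D, F#

The written figures 7/3 are shorthand for 7/5/3: the 5 is implied.
A third above G in this key is B.
A fifth above G in this key is D.
A seventh above G in this key is F#.
Together with the bass G, this spells G major seventh in root position.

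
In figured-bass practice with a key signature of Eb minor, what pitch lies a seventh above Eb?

Db

Counting 6 letter steps above Eb lands on D; in Eb minor, that letter is Db.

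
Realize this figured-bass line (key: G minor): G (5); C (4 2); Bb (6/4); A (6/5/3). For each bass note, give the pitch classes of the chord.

G, Bb, D | C, D, F, A | Bb, Eb, G | A, C, Eb, F

G (5/3): G, Bb, D.
C (6/4/2): C, D, F, A.
Bb (6/4): Bb, Eb, G.
A (6/5/3): A, C, Eb, F.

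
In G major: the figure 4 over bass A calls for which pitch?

Counting 3 letter steps above A lands on D; in G major, that letter is D.

D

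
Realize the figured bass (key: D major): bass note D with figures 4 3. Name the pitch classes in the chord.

The written figures 4 3 are shorthand for 6/4/3: the 6 is implied.
A third above D in this key is F#.
A fourth above D in this key is G.
A sixth above D in this key is B.
Together with the bass D, this spells G major seventh in second inversion.

D, F#, G, B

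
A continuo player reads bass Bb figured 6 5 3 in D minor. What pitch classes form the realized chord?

A third above Bb in this key is D.
A fifth above Bb in this key is F.
A sixth above Bb in this key is G.
Together with the bass Bb, this spells G minor seventh in first inversion.

Bb, D, F, G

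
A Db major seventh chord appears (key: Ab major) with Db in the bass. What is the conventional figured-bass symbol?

Db is the root of Db major seventh, so the chord is in root position.
A seventh chord in root position is figured 7/5/3, conventionally abbreviated 7.

7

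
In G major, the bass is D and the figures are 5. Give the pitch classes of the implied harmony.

The written figures 5 are shorthand for 5/3: the 3 is implied.
A third above D in this key is F#.
A fifth above D in this key is A.
Together with the bass D, this spells D major in root position.

D, F#, A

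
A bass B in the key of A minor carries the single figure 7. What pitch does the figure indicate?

A

Counting 6 letter steps above B lands on A; in A minor, that letter is A.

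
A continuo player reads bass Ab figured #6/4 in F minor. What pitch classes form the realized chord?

Ab, Db, F#

A fourth above Ab in this key is Db.
A sixth above Ab in this key is F, raised to F# by the sharp.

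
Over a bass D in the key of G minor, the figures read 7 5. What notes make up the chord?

The written figures 7 5 are shorthand for 7/5/3: the 3 is implied.
A third above D in this key is F.
A fifth above D in this key is A.
A seventh above D in this key is C.
Together with the bass D, this spells D minor seventh in root position.

D, F, A, C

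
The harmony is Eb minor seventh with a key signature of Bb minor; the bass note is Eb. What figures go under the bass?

7

Eb is the root of Eb minor seventh, so the chord is in root position.
A seventh chord in root position is figured 7/5/3, conventionally abbreviated 7.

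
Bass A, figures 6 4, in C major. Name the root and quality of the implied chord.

D minor

The figures 6 4 indicate a triad in second inversion.
In second inversion the root lies a fourth above the bass: a fourth above A in C major is D.
The chord tones are A, D, F, giving D minor.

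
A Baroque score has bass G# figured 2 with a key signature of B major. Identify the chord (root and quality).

The figures 2 indicate a seventh chord in third inversion.
In third inversion the root lies a second above the bass: a second above G# in B major is A#.
The chord tones are G#, A#, C#, E, giving A# half-diminished seventh.

A# half-diminished seventh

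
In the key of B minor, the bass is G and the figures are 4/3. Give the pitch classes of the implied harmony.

The written figures 4/3 are shorthand for 6/4/3: the 6 is implied.
A third above G in this key is B.
A fourth above G in this key is C#.
A sixth above G in this key is E.
Together with the bass G, this spells C# half-diminished seventh in second inversion.

G, B, C#, E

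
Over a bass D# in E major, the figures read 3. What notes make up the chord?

The written figures 3 are shorthand for 5/3: the 5 is implied.
A third above D# in this key is F#.
A fifth above D# in this key is A.
Together with the bass D#, this spells D# diminished in root position.

D#, F#, A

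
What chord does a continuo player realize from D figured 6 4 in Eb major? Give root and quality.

G minor

The figures 6 4 indicate a triad in second inversion.
In second inversion the root lies a fourth above the bass: a fourth above D in Eb major is G.
The chord tones are D, G, Bb, giving G minor.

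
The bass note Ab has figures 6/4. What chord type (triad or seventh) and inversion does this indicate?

triad, second inversion

Intervals of 6/4 above the bass form a triad; the bass is the fifth, so this is second inversion.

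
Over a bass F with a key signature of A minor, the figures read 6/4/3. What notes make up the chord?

F, A, B, D

A third above F in this key is A.
A fourth above F in this key is B.
A sixth above F in this key is D.
Together with the bass F, this spells B half-diminished seventh in second inversion.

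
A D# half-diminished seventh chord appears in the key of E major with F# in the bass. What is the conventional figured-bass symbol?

6/5

F# is the third of D# half-diminished seventh, so the chord is in first inversion.
A seventh chord in first inversion is figured 6/5/3, conventionally abbreviated 6/5.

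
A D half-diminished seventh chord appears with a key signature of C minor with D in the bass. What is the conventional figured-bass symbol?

7

D is the root of D half-diminished seventh, so the chord is in root position.
A seventh chord in root position is figured 7/5/3, conventionally abbreviated 7.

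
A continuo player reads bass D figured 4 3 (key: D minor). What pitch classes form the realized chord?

The written figures 4 3 are shorthand for 6/4/3: the 6 is implied.
A third above D in this key is F.
A fourth above D in this key is G.
A sixth above D in this key is Bb.
Together with the bass D, this spells G minor seventh in second inversion.

D, F, G, Bb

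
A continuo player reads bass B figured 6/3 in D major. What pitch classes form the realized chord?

A third above B in this key is D.
A sixth above B in this key is G.
Together with the bass B, this spells G major in first inversion.

B, D, G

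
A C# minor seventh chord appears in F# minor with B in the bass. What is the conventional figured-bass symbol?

4/2

B is the seventh of C# minor seventh, so the chord is in third inversion.
A seventh chord in third inversion is figured 6/4/2, conventionally abbreviated 4/2.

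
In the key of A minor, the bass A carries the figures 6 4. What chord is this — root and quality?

The figures 6 4 indicate a triad in second inversion.
In second inversion the root lies a fourth above the bass: a fourth above A in A minor is D.
The chord tones are A, D, F, giving D minor.

D minor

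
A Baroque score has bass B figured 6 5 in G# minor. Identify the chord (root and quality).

The figures 6 5 indicate a seventh chord in first inversion.
In first inversion the root lies a sixth above the bass: a sixth above B in G# minor is G#.
The chord tones are B, D#, F#, G#, giving G# minor seventh.

G# minor seventh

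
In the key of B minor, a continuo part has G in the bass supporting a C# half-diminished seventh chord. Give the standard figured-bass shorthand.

G is the fifth of C# half-diminished seventh, so the chord is in second inversion.
A seventh chord in second inversion is figured 6/4/3, conventionally abbreviated 4/3.

4/3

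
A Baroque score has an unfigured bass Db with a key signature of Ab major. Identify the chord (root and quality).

An unfigured bass indicates a triad in root position.
In root position the bass is the root, so the root is Db.
The chord tones are Db, F, Ab, giving Db major.

Db major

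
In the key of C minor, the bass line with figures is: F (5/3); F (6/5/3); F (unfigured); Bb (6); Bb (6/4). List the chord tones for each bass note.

F (5/3): F, Ab, C.
F (6/5/3): F, Ab, C, D.
F (5/3): F, Ab, C.
Bb (6/3): Bb, D, G.
Bb (6/4): Bb, Eb, G.

F, Ab, C | F, Ab, C, D | F, Ab, C | Bb, D, G | Bb, Eb, G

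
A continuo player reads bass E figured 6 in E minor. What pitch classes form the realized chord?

E, G, C

The written figures 6 are shorthand for 6/3: the 3 is implied.
A third above E in this key is G.
A sixth above E in this key is C.
Together with the bass E, this spells C major in first inversion.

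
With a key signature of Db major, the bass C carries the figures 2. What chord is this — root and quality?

Db major seventh

The figures 2 indicate a seventh chord in third inversion.
In third inversion the root lies a second above the bass: a second above C in Db major is Db.
The chord tones are C, Db, F, Ab, giving Db major seventh.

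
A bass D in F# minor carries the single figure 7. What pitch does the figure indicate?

C#

Counting 6 letter steps above D lands on C; in F# minor, that letter is C#.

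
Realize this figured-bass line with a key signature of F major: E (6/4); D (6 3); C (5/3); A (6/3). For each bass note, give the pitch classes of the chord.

E (6/4): E, A, C.
D (6/3): D, F, Bb.
C (5/3): C, E, G.
A (6/3): A, C, F.

E, A, C | D, F, Bb | C, E, G | A, C, F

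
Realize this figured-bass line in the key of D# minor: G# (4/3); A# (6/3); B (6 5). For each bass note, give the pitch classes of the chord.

G# (6/4/3): G#, B, C#, E#.
A# (6/3): A#, C#, F#.
B (6/5/3): B, D#, F#, G#.

G#, B, C#, E# | A#, C#, F# | B, D#, F#, G#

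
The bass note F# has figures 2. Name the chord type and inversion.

2 is shorthand for 6/4/2.
Intervals of 6/4/2 above the bass form a seventh chord; the bass is the seventh, so this is third inversion.

seventh chord, third inversion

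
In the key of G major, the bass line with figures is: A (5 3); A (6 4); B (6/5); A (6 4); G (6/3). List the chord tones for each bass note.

A (5/3): A, C, E.
A (6/4): A, D, F#.
B (6/5/3): B, D, F#, G.
A (6/4): A, D, F#.
G (6/3): G, B, E.

A, C, E | A, D, F# | B, D, F#, G | A, D, F# | G, B, E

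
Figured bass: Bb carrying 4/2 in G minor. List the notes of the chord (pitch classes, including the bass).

Bb, C, Eb, G

The written figures 4/2 are shorthand for 6/4/2: the 6 is implied.
A second above Bb in this key is C.
A fourth above Bb in this key is Eb.
A sixth above Bb in this key is G.
Together with the bass Bb, this spells C minor seventh in third inversion.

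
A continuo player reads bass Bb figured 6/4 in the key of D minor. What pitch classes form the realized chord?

A fourth above Bb in this key is E.
A sixth above Bb in this key is G.
Together with the bass Bb, this spells E diminished in second inversion.

Bb, E, G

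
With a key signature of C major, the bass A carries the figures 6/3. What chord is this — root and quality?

F major

The figures 6/3 indicate a triad in first inversion.
In first inversion the root lies a sixth above the bass: a sixth above A in C major is F.
The chord tones are A, C, F, giving F major.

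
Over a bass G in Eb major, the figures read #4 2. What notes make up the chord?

The written figures #4 2 are shorthand for 6/4/2: the 6 is implied.
A second above G in this key is Ab.
A fourth above G in this key is C, raised to C# by the sharp.
A sixth above G in this key is Eb.

G, Ab, C#, Eb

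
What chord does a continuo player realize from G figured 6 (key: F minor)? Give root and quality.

Eb major

The figures 6 indicate a triad in first inversion.
In first inversion the root lies a sixth above the bass: a sixth above G in F minor is Eb.
The chord tones are G, Bb, Eb, giving Eb major.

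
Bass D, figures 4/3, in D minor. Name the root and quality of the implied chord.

The figures 4/3 indicate a seventh chord in second inversion.
In second inversion the root lies a fourth above the bass: a fourth above D in D minor is G.
The chord tones are D, F, G, Bb, giving G minor seventh.

G minor seventh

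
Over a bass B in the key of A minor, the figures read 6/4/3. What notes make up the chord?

B, D, E, G

A third above B in this key is D.
A fourth above B in this key is E.
A sixth above B in this key is G.
Together with the bass B, this spells E minor seventh in second inversion.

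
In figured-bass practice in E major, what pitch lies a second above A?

B

Counting 1 letter step above A lands on B; in E major, that letter is B.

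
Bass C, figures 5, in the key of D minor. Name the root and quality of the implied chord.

C major

The figures 5 indicate a triad in root position.
In root position the bass is the root, so the root is C.
The chord tones are C, E, G, giving C major.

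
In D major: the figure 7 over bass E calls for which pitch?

D

Counting 6 letter steps above E lands on D; in D major, that letter is D.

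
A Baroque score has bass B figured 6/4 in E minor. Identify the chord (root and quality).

E minor

The figures 6/4 indicate a triad in second inversion.
In second inversion the root lies a fourth above the bass: a fourth above B in E minor is E.
The chord tones are B, E, G, giving E minor.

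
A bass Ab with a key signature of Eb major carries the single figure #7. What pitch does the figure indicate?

Counting 6 letter steps above Ab lands on G; in Eb major, that letter is G.
The #7 figure raises it a semitone, giving G#.

G#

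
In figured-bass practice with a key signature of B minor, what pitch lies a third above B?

D

Counting 2 letter steps above B lands on D; in B minor, that letter is D.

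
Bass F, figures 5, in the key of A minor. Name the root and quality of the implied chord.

F major

The figures 5 indicate a triad in root position.
In root position the bass is the root, so the root is F.
The chord tones are F, A, C, giving F major.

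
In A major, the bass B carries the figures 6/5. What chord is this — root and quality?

G# half-diminished seventh

The figures 6/5 indicate a seventh chord in first inversion.
In first inversion the root lies a sixth above the bass: a sixth above B in A major is G#.
The chord tones are B, D, F#, G#, giving G# half-diminished seventh.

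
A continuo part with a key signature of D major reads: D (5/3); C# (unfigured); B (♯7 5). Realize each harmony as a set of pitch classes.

D, F#, A | C#, E, G | B, D, F#, A#

D (5/3): D, F#, A.
C# (5/3): C#, E, G.
B (#7/5/3): B, D, F#, A#.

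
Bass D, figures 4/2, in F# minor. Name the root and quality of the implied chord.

E dominant seventh

The figures 4/2 indicate a seventh chord in third inversion.
In third inversion the root lies a second above the bass: a second above D in F# minor is E.
The chord tones are D, E, G#, B, giving E dominant seventh.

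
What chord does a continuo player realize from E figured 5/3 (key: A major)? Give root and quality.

E major

The figures 5/3 indicate a triad in root position.
In root position the bass is the root, so the root is E.
The chord tones are E, G#, B, giving E major.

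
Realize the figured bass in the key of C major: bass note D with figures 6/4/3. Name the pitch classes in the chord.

D, F, G, B

A third above D in this key is F.
A fourth above D in this key is G.
A sixth above D in this key is B.
Together with the bass D, this spells G dominant seventh in second inversion.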